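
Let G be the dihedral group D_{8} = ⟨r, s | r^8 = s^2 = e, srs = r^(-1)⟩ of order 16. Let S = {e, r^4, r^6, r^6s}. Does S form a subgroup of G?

No

r^6 ∈ S but its inverse r^2 ∉ S, so S is not a subgroup.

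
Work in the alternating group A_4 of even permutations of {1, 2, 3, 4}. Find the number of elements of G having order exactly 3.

The elements of order 3 are: (2 3 4), (2 4 3), (1 2 3), (1 2 4), (1 3 2), (1 3 4), (1 4 2), (1 4 3).
That's 8.

8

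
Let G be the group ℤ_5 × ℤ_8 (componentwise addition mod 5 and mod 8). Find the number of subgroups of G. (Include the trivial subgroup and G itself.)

8

|G| = 40, so by Lagrange every subgroup order divides 40. Divisors: 1, 2, 4, 5, 8, 10, 20, 40.
Subgroups by order — order 1: 1; order 2: 1; order 4: 1; order 5: 1; order 8: 1; order 10: 1; order 20: 1; order 40: 1.
Total: 1 + 1 + 1 + 1 + 1 + 1 + 1 + 1 = 8.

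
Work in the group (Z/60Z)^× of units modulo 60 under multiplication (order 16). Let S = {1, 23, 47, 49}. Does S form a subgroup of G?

|S| = 4 divides |G| = 16, consistent with Lagrange.
S contains the identity, every element's inverse is in S, and S is closed under ·: it is a subgroup.
In fact S = ⟨47⟩.

Yes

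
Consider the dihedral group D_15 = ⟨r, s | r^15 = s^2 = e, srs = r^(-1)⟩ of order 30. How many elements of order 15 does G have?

8

The elements of order 15 are: r, r^2, r^4, r^7, r^8, r^11, r^13, r^14.
That's 8.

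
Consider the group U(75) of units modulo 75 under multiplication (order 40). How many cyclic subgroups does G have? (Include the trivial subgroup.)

12

A cyclic subgroup of order d is generated by each of its φ(d) elements of order d, so the cyclic subgroups of order d number (#elements of order d)/φ(d).
Cyclic subgroups by order — order 1: 1; order 2: 3; order 4: 2; order 5: 1; order 10: 3; order 20: 2.
Total: 12.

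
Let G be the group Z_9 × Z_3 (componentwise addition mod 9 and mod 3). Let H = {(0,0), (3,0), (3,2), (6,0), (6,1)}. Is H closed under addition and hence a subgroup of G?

No

|H| = 5 does not divide |G| = 27, so by Lagrange H is not a subgroup.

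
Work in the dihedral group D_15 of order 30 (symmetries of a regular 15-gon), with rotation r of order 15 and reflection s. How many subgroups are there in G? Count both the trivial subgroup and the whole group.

|G| = 30, so by Lagrange every subgroup order divides 30. Divisors: 1, 2, 3, 5, 6, 10, 15, 30.
Subgroups by order — order 1: 1; order 2: 15; order 3: 1; order 5: 1; order 6: 5; order 10: 3; order 15: 1; order 30: 1.
Total: 1 + 15 + 1 + 1 + 5 + 3 + 1 + 1 = 28.

28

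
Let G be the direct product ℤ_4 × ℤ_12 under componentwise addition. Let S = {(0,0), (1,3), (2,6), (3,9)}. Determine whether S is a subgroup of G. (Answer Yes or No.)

|S| = 4 divides |G| = 48, consistent with Lagrange.
S contains the identity, every element's inverse is in S, and S is closed under +: it is a subgroup.
In fact S = ⟨(3,9)⟩.

Yes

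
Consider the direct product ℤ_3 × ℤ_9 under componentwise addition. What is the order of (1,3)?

3

The order of (1,3) in Z_3 × Z_9 is lcm(ord(1) in Z_3, ord(3) in Z_9).
ord(1) = 3 and ord(3) = 3, so |⟨(1,3)⟩| = lcm(3, 3) = 3.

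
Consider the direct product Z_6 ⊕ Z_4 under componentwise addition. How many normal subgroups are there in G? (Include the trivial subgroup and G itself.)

16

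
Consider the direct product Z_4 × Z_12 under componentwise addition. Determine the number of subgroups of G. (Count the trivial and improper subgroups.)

30

|G| = 48, so by Lagrange every subgroup order divides 48. Divisors: 1, 2, 3, 4, 6, 8, 12, 16, 24, 48.
Subgroups by order — order 1: 1; order 2: 3; order 3: 1; order 4: 7; order 6: 3; order 8: 3; order 12: 7; order 16: 1; order 24: 3; order 48: 1.
Total: 1 + 3 + 1 + 7 + 3 + 3 + 7 + 1 + 3 + 1 = 30.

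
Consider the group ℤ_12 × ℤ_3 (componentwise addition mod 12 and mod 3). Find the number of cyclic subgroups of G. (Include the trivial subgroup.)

Group the elements of G by the cyclic subgroup they generate; each cyclic subgroup of order d accounts for φ(d) elements.
Cyclic subgroups by order — order 1: 1; order 2: 1; order 3: 4; order 4: 1; order 6: 4; order 12: 4.
Total: 15.

15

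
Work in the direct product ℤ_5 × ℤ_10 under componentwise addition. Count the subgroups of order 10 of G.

6

|G| = 50 and 10 | 50, so subgroups of order 10 are possible by Lagrange.
The subgroups of order 10 are: {(0,0), (0,1), (0,2), (0,3), (0,4), (0,5), (0,6), (0,7), (0,8), (0,9)}; {(0,0), (0,5), (1,0), (1,5), (2,0), (2,5), (3,0), (3,5), (4,0), (4,5)}; {(0,0), (0,5), (1,1), (1,6), (2,2), (2,7), (3,3), (3,8), (4,4), (4,9)}; {(0,0), (0,5), (1,2), (1,7), (2,4), (2,9), (3,1), (3,6), (4,3), (4,8)}; … (6 in all).
So G has 6 subgroups of order 10.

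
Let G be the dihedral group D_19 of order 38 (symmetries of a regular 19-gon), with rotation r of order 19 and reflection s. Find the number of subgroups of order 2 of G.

|G| = 38 and 2 | 38, so subgroups of order 2 are possible by Lagrange.
The subgroups of order 2 are: {e, r^10s}; {e, r^11s}; {e, r^12s}; {e, r^13s}; … (19 in all).
So G has 19 subgroups of order 2.

19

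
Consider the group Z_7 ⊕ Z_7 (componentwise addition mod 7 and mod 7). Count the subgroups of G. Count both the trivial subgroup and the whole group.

10

|G| = 49, so by Lagrange every subgroup order divides 49. Divisors: 1, 7, 49.
Subgroups by order — order 1: 1; order 7: 8; order 49: 1.
Total: 1 + 8 + 1 = 10.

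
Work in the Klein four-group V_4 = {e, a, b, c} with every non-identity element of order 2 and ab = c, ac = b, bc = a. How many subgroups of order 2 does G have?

3

|G| = 4 and 2 | 4, so subgroups of order 2 are possible by Lagrange.
The subgroups of order 2 are: {e, a}; {e, b}; {e, c}.
So G has 3 subgroups of order 2.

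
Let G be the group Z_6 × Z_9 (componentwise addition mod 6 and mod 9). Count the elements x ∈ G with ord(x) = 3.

8

An element (a,b) has order lcm(ord(a), ord(b)); count pairs with lcm equal to 3.
Enumerating gives 8 such elements.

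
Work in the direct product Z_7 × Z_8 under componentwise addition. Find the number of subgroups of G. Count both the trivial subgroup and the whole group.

|G| = 56, so by Lagrange every subgroup order divides 56. Divisors: 1, 2, 4, 7, 8, 14, 28, 56.
Subgroups by order — order 1: 1; order 2: 1; order 4: 1; order 7: 1; order 8: 1; order 14: 1; order 28: 1; order 56: 1.
Total: 1 + 1 + 1 + 1 + 1 + 1 + 1 + 1 = 8.

8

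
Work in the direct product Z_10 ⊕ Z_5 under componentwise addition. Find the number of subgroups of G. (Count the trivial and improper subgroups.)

|G| = 50, so by Lagrange every subgroup order divides 50. Divisors: 1, 2, 5, 10, 25, 50.
Subgroups by order — order 1: 1; order 2: 1; order 5: 6; order 10: 6; order 25: 1; order 50: 1.
Total: 1 + 1 + 6 + 6 + 1 + 1 = 16.

16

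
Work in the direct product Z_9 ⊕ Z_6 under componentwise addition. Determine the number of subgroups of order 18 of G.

4

|G| = 54 and 18 | 54, so subgroups of order 18 are possible by Lagrange.
The subgroups of order 18 are: {(0,0), (0,1), (0,2), (0,3), (0,4), (0,5), (3,0), (3,1), (3,2), (3,3), (3,4), (3,5), (6,0), (6,1), (6,2), (6,3), (6,4), (6,5)}; {(0,0), (0,3), (1,0), (1,3), (2,0), (2,3), (3,0), (3,3), (4,0), (4,3), (5,0), (5,3), (6,0), (6,3), (7,0), (7,3), (8,0), (8,3)}; {(0,0), (0,3), (1,1), (1,4), (2,2), (2,5), (3,0), (3,3), (4,1), (4,4), (5,2), (5,5), (6,0), (6,3), (7,1), (7,4), (8,2), (8,5)}; {(0,0), (0,3), (1,2), (1,5), (2,1), (2,4), (3,0), (3,3), (4,2), (4,5), (5,1), (5,4), (6,0), (6,3), (7,2), (7,5), (8,1), (8,4)}.
So G has 4 subgroups of order 18.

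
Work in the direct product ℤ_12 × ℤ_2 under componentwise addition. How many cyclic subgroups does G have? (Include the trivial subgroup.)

12

Each element a generates a cyclic subgroup ⟨a⟩; distinct elements may generate the same one (a cyclic group of order d has φ(d) generators).
Cyclic subgroups by order — order 1: 1; order 2: 3; order 3: 1; order 4: 2; order 6: 3; order 12: 2.
Total: 12.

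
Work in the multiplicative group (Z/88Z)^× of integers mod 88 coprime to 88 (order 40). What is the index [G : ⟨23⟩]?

|⟨23⟩| = 2 and |G| = 40.
By Lagrange, [G : H] = |G|/|H| = 40/2 = 20.

20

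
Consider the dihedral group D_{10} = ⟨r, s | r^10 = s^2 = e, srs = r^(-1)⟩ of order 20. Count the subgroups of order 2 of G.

|G| = 20 and 2 | 20, so subgroups of order 2 are possible by Lagrange.
The subgroups of order 2 are: {e, r^2s}; {e, r^3s}; {e, r^4s}; {e, r^5}; … (11 in all).
So G has 11 subgroups of order 2.

11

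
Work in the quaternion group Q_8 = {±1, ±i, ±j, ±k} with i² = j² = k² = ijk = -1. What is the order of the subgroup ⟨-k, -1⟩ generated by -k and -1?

4

|⟨-k⟩| = 4 and |⟨-1⟩| = 2, so |H| is a multiple of lcm(4, 2) = 4 and divides |G| = 8.
Closing under the operation: H = {1, -1, k, -k}, so |H| = 4.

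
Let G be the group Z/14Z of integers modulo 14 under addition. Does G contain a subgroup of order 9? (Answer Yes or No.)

9 does not divide |G| = 14, so by Lagrange no subgroup of order 9 exists.

No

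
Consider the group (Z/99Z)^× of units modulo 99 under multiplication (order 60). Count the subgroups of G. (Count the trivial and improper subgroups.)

20

|G| = 60, so by Lagrange every subgroup order divides 60. Divisors: 1, 2, 3, 4, 5, 6, 10, 12, 15, 20, 30, 60.
Subgroups by order — order 1: 1; order 2: 3; order 3: 1; order 4: 1; order 5: 1; order 6: 3; order 10: 3; order 12: 1; order 15: 1; order 20: 1; order 30: 3; order 60: 1.
Total: 1 + 3 + 1 + 1 + 1 + 3 + 3 + 1 + 1 + 1 + 3 + 1 = 20.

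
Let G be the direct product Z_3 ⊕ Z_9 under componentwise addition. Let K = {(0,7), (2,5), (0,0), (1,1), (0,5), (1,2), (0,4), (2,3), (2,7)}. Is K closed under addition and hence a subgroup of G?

No

(0,7) ∈ K but its inverse (0,2) ∉ K, so K is not a subgroup.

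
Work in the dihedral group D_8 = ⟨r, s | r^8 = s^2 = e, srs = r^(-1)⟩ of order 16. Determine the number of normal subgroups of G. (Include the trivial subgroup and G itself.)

G has 19 subgroups. Checking conjugation-invariance by order — order 1: 1/1 normal; order 2: 1/9 normal; order 4: 1/5 normal; order 8: 3/3 normal; order 16: 1/1 normal.
Total normal subgroups: 7.

7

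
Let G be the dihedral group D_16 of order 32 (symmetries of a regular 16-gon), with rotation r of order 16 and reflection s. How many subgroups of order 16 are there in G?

|G| = 32 and 16 | 32, so subgroups of order 16 are possible by Lagrange.
The subgroups of order 16 are: {e, r, r^2, r^3, r^4, r^5, r^6, r^7, r^8, r^9, r^10, r^11, r^12, r^13, r^14, r^15}; {e, r^2, r^4, r^6, r^8, r^10, r^12, r^14, s, r^2s, r^4s, r^6s, r^8s, r^10s, r^12s, r^14s}; {e, r^2, r^4, r^6, r^8, r^10, r^12, r^14, rs, r^3s, r^5s, r^7s, r^9s, r^11s, r^13s, r^15s}.
So G has 3 subgroups of order 16.

3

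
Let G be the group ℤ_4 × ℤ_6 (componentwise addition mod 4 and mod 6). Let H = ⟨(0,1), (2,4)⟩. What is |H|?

|⟨(0,1)⟩| = 6 and |⟨(2,4)⟩| = 6, so |H| is a multiple of lcm(6, 6) = 6 and divides |G| = 24.
Closing under the operation: H = {(0,0), (0,1), (0,2), (0,3), (0,4), (0,5), (2,0), (2,1), (2,2), (2,3), (2,4), (2,5)}, so |H| = 12.

12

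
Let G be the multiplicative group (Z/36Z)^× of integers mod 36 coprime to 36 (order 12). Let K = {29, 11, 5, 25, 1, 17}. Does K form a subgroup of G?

25 ∈ K but its inverse 13 ∉ K, so K is not a subgroup.

No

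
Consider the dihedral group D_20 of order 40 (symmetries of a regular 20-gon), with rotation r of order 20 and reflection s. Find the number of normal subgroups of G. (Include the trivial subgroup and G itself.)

9

G has 48 subgroups. Checking conjugation-invariance by order — order 1: 1/1 normal; order 2: 1/21 normal; order 4: 1/11 normal; order 5: 1/1 normal; order 8: 0/5 normal; order 10: 1/5 normal; order 20: 3/3 normal; order 40: 1/1 normal.
Total normal subgroups: 9.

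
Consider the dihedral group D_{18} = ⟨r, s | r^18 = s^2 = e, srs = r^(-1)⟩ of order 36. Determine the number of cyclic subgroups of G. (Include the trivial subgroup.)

Group the elements of G by the cyclic subgroup they generate; each cyclic subgroup of order d accounts for φ(d) elements.
Cyclic subgroups by order — order 1: 1; order 2: 19; order 3: 1; order 6: 1; order 9: 1; order 18: 1.
Total: 24.

24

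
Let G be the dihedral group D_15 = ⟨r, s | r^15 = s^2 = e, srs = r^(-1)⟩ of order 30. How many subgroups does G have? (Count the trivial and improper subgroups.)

28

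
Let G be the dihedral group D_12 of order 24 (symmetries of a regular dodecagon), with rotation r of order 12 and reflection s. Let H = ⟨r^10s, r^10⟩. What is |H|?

12

|⟨r^10s⟩| = 2 and |⟨r^10⟩| = 6, so |H| is a multiple of lcm(2, 6) = 6 and divides |G| = 24.
Closing under the operation: H = {e, r^2, r^4, r^6, r^8, r^10, s, r^2s, r^4s, r^6s, r^8s, r^10s}, so |H| = 12.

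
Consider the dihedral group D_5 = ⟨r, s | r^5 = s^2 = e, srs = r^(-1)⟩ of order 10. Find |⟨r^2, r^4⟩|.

5

|⟨r^2⟩| = 5 and |⟨r^4⟩| = 5, so |H| is a multiple of lcm(5, 5) = 5 and divides |G| = 10.
Closing under the operation: H = {e, r, r^2, r^3, r^4}, so |H| = 5.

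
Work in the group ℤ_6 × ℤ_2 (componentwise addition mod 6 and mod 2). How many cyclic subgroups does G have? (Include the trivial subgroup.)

8

A cyclic subgroup of order d is generated by each of its φ(d) elements of order d, so the cyclic subgroups of order d number (#elements of order d)/φ(d).
Cyclic subgroups by order — order 1: 1; order 2: 3; order 3: 1; order 6: 3.
Total: 8.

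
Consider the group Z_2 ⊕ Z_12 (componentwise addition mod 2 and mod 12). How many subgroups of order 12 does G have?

|G| = 24 and 12 | 24, so subgroups of order 12 are possible by Lagrange.
The subgroups of order 12 are: {(0,0), (0,1), (0,2), (0,3), (0,4), (0,5), (0,6), (0,7), (0,8), (0,9), (0,10), (0,11)}; {(0,0), (0,2), (0,4), (0,6), (0,8), (0,10), (1,0), (1,2), (1,4), (1,6), (1,8), (1,10)}; {(0,0), (0,2), (0,4), (0,6), (0,8), (0,10), (1,1), (1,3), (1,5), (1,7), (1,9), (1,11)}.
So G has 3 subgroups of order 12.

3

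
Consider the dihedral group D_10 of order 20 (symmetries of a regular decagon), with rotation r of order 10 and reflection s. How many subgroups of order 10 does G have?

3

|G| = 20 and 10 | 20, so subgroups of order 10 are possible by Lagrange.
The subgroups of order 10 are: {e, r, r^2, r^3, r^4, r^5, r^6, r^7, r^8, r^9}; {e, r^2, r^4, r^6, r^8, s, r^2s, r^4s, r^6s, r^8s}; {e, r^2, r^4, r^6, r^8, rs, r^3s, r^5s, r^7s, r^9s}.
So G has 3 subgroups of order 10.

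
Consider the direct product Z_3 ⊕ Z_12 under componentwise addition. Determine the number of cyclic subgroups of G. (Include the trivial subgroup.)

15

A cyclic subgroup of order d is generated by each of its φ(d) elements of order d, so the cyclic subgroups of order d number (#elements of order d)/φ(d).
Cyclic subgroups by order — order 1: 1; order 2: 1; order 3: 4; order 4: 1; order 6: 4; order 12: 4.
Total: 15.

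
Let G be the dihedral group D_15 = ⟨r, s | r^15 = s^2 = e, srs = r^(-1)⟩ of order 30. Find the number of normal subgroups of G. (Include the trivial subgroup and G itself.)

5

G has 28 subgroups. Checking conjugation-invariance by order — order 1: 1/1 normal; order 2: 0/15 normal; order 3: 1/1 normal; order 5: 1/1 normal; order 6: 0/5 normal; order 10: 0/3 normal; order 15: 1/1 normal; order 30: 1/1 normal.
Total normal subgroups: 5.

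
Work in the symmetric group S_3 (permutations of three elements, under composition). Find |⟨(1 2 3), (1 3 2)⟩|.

3

|⟨(1 2 3)⟩| = 3 and |⟨(1 3 2)⟩| = 3, so |H| is a multiple of lcm(3, 3) = 3 and divides |G| = 6.
Closing under the operation: H = {e, (1 2 3), (1 3 2)}, so |H| = 3.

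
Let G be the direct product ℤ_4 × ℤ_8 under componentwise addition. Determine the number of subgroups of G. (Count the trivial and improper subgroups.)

|G| = 32, so by Lagrange every subgroup order divides 32. Divisors: 1, 2, 4, 8, 16, 32.
Subgroups by order — order 1: 1; order 2: 3; order 4: 7; order 8: 7; order 16: 3; order 32: 1.
Total: 1 + 3 + 7 + 7 + 3 + 1 = 22.

22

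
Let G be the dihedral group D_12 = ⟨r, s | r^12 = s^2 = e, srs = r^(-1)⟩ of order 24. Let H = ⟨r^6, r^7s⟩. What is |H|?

|⟨r^6⟩| = 2 and |⟨r^7s⟩| = 2, so |H| is a multiple of lcm(2, 2) = 2 and divides |G| = 24.
Closing under the operation: H = {e, r^6, rs, r^7s}, so |H| = 4.

4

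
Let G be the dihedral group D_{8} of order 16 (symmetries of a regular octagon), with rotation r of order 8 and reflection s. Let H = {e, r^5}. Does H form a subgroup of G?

r^5 ∈ H but its inverse r^3 ∉ H, so H is not a subgroup.

No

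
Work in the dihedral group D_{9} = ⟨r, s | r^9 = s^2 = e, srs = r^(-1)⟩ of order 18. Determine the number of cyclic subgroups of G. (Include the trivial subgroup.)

Group the elements of G by the cyclic subgroup they generate; each cyclic subgroup of order d accounts for φ(d) elements.
Cyclic subgroups by order — order 1: 1; order 2: 9; order 3: 1; order 9: 1.
Total: 12.

12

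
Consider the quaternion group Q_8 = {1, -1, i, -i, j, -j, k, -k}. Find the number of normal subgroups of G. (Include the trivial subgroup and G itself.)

6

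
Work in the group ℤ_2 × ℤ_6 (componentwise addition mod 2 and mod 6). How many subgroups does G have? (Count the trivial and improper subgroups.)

10

|G| = 12, so by Lagrange every subgroup order divides 12. Divisors: 1, 2, 3, 4, 6, 12.
Subgroups by order — order 1: 1; order 2: 3; order 3: 1; order 4: 1; order 6: 3; order 12: 1.
Total: 1 + 3 + 1 + 1 + 3 + 1 = 10.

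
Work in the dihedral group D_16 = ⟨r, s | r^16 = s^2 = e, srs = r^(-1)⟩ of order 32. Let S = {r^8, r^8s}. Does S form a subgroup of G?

No

The identity e ∉ S, so S is not a subgroup.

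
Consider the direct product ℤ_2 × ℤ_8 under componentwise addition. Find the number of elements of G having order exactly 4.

4

An element (a,b) has order lcm(ord(a), ord(b)); count pairs with lcm equal to 4.
Enumerating gives 4 such elements.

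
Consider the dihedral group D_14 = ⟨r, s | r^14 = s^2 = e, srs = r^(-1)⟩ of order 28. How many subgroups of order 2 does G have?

15

|G| = 28 and 2 | 28, so subgroups of order 2 are possible by Lagrange.
The subgroups of order 2 are: {e, r^10s}; {e, r^11s}; {e, r^12s}; {e, r^13s}; … (15 in all).
So G has 15 subgroups of order 2.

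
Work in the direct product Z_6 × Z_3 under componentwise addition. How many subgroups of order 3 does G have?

|G| = 18 and 3 | 18, so subgroups of order 3 are possible by Lagrange.
The subgroups of order 3 are: {(0,0), (0,1), (0,2)}; {(0,0), (2,0), (4,0)}; {(0,0), (2,1), (4,2)}; {(0,0), (2,2), (4,1)}.
So G has 4 subgroups of order 3.

4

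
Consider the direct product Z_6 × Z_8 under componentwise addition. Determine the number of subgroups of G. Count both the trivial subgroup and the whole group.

|G| = 48, so by Lagrange every subgroup order divides 48. Divisors: 1, 2, 3, 4, 6, 8, 12, 16, 24, 48.
Subgroups by order — order 1: 1; order 2: 3; order 3: 1; order 4: 3; order 6: 3; order 8: 3; order 12: 3; order 16: 1; order 24: 3; order 48: 1.
Total: 1 + 3 + 1 + 3 + 3 + 3 + 3 + 1 + 3 + 1 = 22.

22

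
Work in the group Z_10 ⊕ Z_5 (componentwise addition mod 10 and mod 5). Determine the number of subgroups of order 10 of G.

6

|G| = 50 and 10 | 50, so subgroups of order 10 are possible by Lagrange.
The subgroups of order 10 are: {(0,0), (0,1), (0,2), (0,3), (0,4), (5,0), (5,1), (5,2), (5,3), (5,4)}; {(0,0), (1,0), (2,0), (3,0), (4,0), (5,0), (6,0), (7,0), (8,0), (9,0)}; {(0,0), (1,1), (2,2), (3,3), (4,4), (5,0), (6,1), (7,2), (8,3), (9,4)}; {(0,0), (1,2), (2,4), (3,1), (4,3), (5,0), (6,2), (7,4), (8,1), (9,3)}; … (6 in all).
So G has 6 subgroups of order 10.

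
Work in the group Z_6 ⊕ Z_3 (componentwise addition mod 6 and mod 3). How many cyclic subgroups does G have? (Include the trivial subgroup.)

10

Each element a generates a cyclic subgroup ⟨a⟩; distinct elements may generate the same one (a cyclic group of order d has φ(d) generators).
Cyclic subgroups by order — order 1: 1; order 2: 1; order 3: 4; order 6: 4.
Total: 10.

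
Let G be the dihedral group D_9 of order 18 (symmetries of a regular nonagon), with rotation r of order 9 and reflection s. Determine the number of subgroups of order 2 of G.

|G| = 18 and 2 | 18, so subgroups of order 2 are possible by Lagrange.
The subgroups of order 2 are: {e, r^2s}; {e, r^3s}; {e, r^4s}; {e, r^5s}; … (9 in all).
So G has 9 subgroups of order 2.

9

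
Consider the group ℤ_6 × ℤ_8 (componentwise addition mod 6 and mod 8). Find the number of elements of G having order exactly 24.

An element (a,b) has order lcm(ord(a), ord(b)); count pairs with lcm equal to 24.
Enumerating gives 16 such elements.

16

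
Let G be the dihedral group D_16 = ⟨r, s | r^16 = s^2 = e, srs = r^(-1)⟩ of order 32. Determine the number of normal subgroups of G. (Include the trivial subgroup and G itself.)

8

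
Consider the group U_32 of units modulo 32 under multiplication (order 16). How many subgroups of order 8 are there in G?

3

|G| = 16 and 8 | 16, so subgroups of order 8 are possible by Lagrange.
The subgroups of order 8 are: {1, 3, 9, 11, 17, 19, 25, 27}; {1, 5, 9, 13, 17, 21, 25, 29}; {1, 7, 9, 15, 17, 23, 25, 31}.
So G has 3 subgroups of order 8.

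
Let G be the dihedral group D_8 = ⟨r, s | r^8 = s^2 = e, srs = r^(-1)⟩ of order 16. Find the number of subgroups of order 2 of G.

|G| = 16 and 2 | 16, so subgroups of order 2 are possible by Lagrange.
The subgroups of order 2 are: {e, r^2s}; {e, r^3s}; {e, r^4}; {e, r^4s}; … (9 in all).
So G has 9 subgroups of order 2.

9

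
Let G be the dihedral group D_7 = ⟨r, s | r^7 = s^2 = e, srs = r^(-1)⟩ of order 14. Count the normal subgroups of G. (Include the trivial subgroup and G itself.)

3

G has 10 subgroups. Checking conjugation-invariance by order — order 1: 1/1 normal; order 2: 0/7 normal; order 7: 1/1 normal; order 14: 1/1 normal.
Total normal subgroups: 3.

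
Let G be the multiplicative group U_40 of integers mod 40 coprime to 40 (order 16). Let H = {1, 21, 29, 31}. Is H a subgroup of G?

No

Closure fails: 21 · 29 = 9 ∉ H. So H is not a subgroup.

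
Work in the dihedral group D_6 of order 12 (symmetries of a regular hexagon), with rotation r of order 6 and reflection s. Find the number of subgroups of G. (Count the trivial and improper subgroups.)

16

|G| = 12, so by Lagrange every subgroup order divides 12. Divisors: 1, 2, 3, 4, 6, 12.
Subgroups by order — order 1: 1; order 2: 7; order 3: 1; order 4: 3; order 6: 3; order 12: 1.
Total: 1 + 7 + 1 + 3 + 3 + 1 = 16.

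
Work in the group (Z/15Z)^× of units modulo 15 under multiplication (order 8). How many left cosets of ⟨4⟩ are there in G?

4

|⟨4⟩| = 2 and |G| = 8.
By Lagrange, [G : H] = |G|/|H| = 8/2 = 4.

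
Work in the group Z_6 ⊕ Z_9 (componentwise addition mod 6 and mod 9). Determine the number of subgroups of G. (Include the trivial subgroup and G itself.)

|G| = 54, so by Lagrange every subgroup order divides 54. Divisors: 1, 2, 3, 6, 9, 18, 27, 54.
Subgroups by order — order 1: 1; order 2: 1; order 3: 4; order 6: 4; order 9: 4; order 18: 4; order 27: 1; order 54: 1.
Total: 1 + 1 + 4 + 4 + 4 + 4 + 1 + 1 = 20.

20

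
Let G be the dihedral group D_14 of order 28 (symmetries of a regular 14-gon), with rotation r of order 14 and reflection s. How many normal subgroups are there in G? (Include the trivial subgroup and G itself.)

7

G has 28 subgroups. Checking conjugation-invariance by order — order 1: 1/1 normal; order 2: 1/15 normal; order 4: 0/7 normal; order 7: 1/1 normal; order 14: 3/3 normal; order 28: 1/1 normal.
Total normal subgroups: 7.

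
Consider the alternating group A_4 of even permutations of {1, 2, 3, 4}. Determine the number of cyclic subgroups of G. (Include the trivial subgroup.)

8

Each element a generates a cyclic subgroup ⟨a⟩; distinct elements may generate the same one (a cyclic group of order d has φ(d) generators).
Cyclic subgroups by order — order 1: 1; order 2: 3; order 3: 4.
Total: 8.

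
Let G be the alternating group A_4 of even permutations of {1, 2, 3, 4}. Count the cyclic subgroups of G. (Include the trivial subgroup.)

A cyclic subgroup of order d is generated by each of its φ(d) elements of order d, so the cyclic subgroups of order d number (#elements of order d)/φ(d).
Cyclic subgroups by order — order 1: 1; order 2: 3; order 3: 4.
Total: 8.

8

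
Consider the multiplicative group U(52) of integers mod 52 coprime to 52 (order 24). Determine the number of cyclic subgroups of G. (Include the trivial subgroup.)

12

A cyclic subgroup of order d is generated by each of its φ(d) elements of order d, so the cyclic subgroups of order d number (#elements of order d)/φ(d).
Cyclic subgroups by order — order 1: 1; order 2: 3; order 3: 1; order 4: 2; order 6: 3; order 12: 2.
Total: 12.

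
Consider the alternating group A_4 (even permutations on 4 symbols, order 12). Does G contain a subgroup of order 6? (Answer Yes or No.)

6 | 12, so Lagrange does not rule it out; but checking all subgroups of G, none has order 6.
(A_4 is the standard example that the converse of Lagrange fails.)

No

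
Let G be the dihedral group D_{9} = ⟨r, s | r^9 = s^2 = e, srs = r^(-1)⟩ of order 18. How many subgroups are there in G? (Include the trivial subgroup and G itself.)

16

|G| = 18, so by Lagrange every subgroup order divides 18. Divisors: 1, 2, 3, 6, 9, 18.
Subgroups by order — order 1: 1; order 2: 9; order 3: 1; order 6: 3; order 9: 1; order 18: 1.
Total: 1 + 9 + 1 + 3 + 1 + 1 = 16.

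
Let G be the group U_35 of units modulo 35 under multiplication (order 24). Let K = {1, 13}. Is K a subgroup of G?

13 ∈ K but its inverse 27 ∉ K, so K is not a subgroup.

No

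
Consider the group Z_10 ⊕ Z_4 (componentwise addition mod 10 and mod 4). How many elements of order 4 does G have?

An element (a,b) has order lcm(ord(a), ord(b)); count pairs with lcm equal to 4.
Enumerating gives 4 such elements.

4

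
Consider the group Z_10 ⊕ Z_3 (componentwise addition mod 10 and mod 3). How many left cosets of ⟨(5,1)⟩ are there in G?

5

|⟨(5,1)⟩| = 6 and |G| = 30.
By Lagrange, [G : H] = |G|/|H| = 30/6 = 5.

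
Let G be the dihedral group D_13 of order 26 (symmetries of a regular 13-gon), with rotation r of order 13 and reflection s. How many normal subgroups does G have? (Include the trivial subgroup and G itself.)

3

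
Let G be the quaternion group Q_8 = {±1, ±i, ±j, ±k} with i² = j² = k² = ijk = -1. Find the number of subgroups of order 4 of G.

3

|G| = 8 and 4 | 8, so subgroups of order 4 are possible by Lagrange.
The subgroups of order 4 are: {1, -1, i, -i}; {1, -1, j, -j}; {1, -1, k, -k}.
So G has 3 subgroups of order 4.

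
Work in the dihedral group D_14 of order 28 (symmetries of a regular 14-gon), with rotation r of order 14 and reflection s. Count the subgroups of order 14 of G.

3

|G| = 28 and 14 | 28, so subgroups of order 14 are possible by Lagrange.
The subgroups of order 14 are: {e, r, r^2, r^3, r^4, r^5, r^6, r^7, r^8, r^9, r^10, r^11, r^12, r^13}; {e, r^2, r^4, r^6, r^8, r^10, r^12, s, r^2s, r^4s, r^6s, r^8s, r^10s, r^12s}; {e, r^2, r^4, r^6, r^8, r^10, r^12, rs, r^3s, r^5s, r^7s, r^9s, r^11s, r^13s}.
So G has 3 subgroups of order 14.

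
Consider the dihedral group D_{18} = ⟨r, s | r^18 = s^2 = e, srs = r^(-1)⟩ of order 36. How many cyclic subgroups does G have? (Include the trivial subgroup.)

Each element a generates a cyclic subgroup ⟨a⟩; distinct elements may generate the same one (a cyclic group of order d has φ(d) generators).
Cyclic subgroups by order — order 1: 1; order 2: 19; order 3: 1; order 6: 1; order 9: 1; order 18: 1.
Total: 24.

24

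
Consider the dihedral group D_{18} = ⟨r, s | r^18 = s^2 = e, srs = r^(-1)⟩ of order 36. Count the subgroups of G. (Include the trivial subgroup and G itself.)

45

|G| = 36, so by Lagrange every subgroup order divides 36. Divisors: 1, 2, 3, 4, 6, 9, 12, 18, 36.
Subgroups by order — order 1: 1; order 2: 19; order 3: 1; order 4: 9; order 6: 7; order 9: 1; order 12: 3; order 18: 3; order 36: 1.
Total: 1 + 19 + 1 + 9 + 7 + 1 + 3 + 3 + 1 = 45.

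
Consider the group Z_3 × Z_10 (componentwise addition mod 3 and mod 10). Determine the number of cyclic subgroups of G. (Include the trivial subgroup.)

Group the elements of G by the cyclic subgroup they generate; each cyclic subgroup of order d accounts for φ(d) elements.
Cyclic subgroups by order — order 1: 1; order 2: 1; order 3: 1; order 5: 1; order 6: 1; order 10: 1; order 15: 1; order 30: 1.
Total: 8.

8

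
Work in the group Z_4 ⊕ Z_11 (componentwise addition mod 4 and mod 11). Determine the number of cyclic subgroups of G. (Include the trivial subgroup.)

6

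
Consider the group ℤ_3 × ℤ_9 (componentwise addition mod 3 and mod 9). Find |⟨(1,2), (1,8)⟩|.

9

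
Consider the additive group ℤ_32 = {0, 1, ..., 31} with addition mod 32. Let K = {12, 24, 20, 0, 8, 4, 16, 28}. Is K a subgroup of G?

|K| = 8 divides |G| = 32, consistent with Lagrange.
K contains the identity, every element's inverse is in K, and K is closed under +: it is a subgroup.
In fact K = ⟨4⟩.

Yes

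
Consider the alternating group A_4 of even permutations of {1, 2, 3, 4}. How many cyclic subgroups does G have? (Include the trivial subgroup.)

8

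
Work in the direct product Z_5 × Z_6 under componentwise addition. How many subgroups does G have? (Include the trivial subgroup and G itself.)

|G| = 30, so by Lagrange every subgroup order divides 30. Divisors: 1, 2, 3, 5, 6, 10, 15, 30.
Subgroups by order — order 1: 1; order 2: 1; order 3: 1; order 5: 1; order 6: 1; order 10: 1; order 15: 1; order 30: 1.
Total: 1 + 1 + 1 + 1 + 1 + 1 + 1 + 1 = 8.

8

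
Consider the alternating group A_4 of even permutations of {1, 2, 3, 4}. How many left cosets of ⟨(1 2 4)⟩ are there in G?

|⟨(1 2 4)⟩| = 3 and |G| = 12.
By Lagrange, [G : H] = |G|/|H| = 12/3 = 4.

4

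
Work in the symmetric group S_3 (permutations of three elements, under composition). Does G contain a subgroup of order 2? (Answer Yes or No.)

2 | 6. A subgroup of order 2 is {e, (1 2)}.

Yes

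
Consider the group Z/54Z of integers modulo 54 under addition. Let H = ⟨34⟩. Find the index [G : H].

|⟨34⟩| = 27 and |G| = 54.
By Lagrange, [G : H] = |G|/|H| = 54/27 = 2.

2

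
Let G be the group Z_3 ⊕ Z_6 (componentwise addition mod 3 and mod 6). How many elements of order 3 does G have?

8

An element (a,b) has order lcm(ord(a), ord(b)); count pairs with lcm equal to 3.
Enumerating gives 8 such elements.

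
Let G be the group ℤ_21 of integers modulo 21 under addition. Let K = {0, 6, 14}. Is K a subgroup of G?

No

14 ∈ K but its inverse 7 ∉ K, so K is not a subgroup.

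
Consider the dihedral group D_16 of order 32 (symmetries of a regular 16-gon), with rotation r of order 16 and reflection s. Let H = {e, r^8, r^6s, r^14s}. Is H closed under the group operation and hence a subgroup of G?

|H| = 4 divides |G| = 32, consistent with Lagrange.
H contains the identity, every element's inverse is in H, and H is closed under ·: it is a subgroup.

Yes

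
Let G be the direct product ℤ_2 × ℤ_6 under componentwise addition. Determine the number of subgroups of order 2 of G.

|G| = 12 and 2 | 12, so subgroups of order 2 are possible by Lagrange.
The subgroups of order 2 are: {(0,0), (0,3)}; {(0,0), (1,0)}; {(0,0), (1,3)}.
So G has 3 subgroups of order 2.

3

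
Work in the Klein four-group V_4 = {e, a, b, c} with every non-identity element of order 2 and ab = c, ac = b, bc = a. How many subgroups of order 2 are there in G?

3

|G| = 4 and 2 | 4, so subgroups of order 2 are possible by Lagrange.
The subgroups of order 2 are: {e, a}; {e, b}; {e, c}.
So G has 3 subgroups of order 2.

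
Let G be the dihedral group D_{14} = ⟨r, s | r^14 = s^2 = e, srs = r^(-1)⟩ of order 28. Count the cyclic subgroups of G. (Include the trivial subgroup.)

18

Each element a generates a cyclic subgroup ⟨a⟩; distinct elements may generate the same one (a cyclic group of order d has φ(d) generators).
Cyclic subgroups by order — order 1: 1; order 2: 15; order 7: 1; order 14: 1.
Total: 18.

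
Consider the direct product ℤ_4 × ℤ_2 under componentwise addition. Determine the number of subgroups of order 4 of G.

3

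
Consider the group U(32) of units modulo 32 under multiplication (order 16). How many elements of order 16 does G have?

0

No element of G has order 16 (even though 16 | 16).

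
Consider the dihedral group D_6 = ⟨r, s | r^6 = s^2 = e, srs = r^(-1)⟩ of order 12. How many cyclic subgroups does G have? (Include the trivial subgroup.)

A cyclic subgroup of order d is generated by each of its φ(d) elements of order d, so the cyclic subgroups of order d number (#elements of order d)/φ(d).
Cyclic subgroups by order — order 1: 1; order 2: 7; order 3: 1; order 6: 1.
Total: 10.

10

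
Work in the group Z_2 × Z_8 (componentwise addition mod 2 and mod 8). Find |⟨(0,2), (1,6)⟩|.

|⟨(0,2)⟩| = 4 and |⟨(1,6)⟩| = 4, so |H| is a multiple of lcm(4, 4) = 4 and divides |G| = 16.
Closing under the operation: H = {(0,0), (0,2), (0,4), (0,6), (1,0), (1,2), (1,4), (1,6)}, so |H| = 8.

8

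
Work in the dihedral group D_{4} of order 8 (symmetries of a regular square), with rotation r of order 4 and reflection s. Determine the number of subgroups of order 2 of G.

5

|G| = 8 and 2 | 8, so subgroups of order 2 are possible by Lagrange.
The subgroups of order 2 are: {e, r^2}; {e, r^2s}; {e, r^3s}; {e, rs}; … (5 in all).
So G has 5 subgroups of order 2.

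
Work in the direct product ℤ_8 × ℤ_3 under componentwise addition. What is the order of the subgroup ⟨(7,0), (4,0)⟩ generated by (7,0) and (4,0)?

|⟨(7,0)⟩| = 8 and |⟨(4,0)⟩| = 2, so |H| is a multiple of lcm(8, 2) = 8 and divides |G| = 24.
Closing under the operation: H = {(0,0), (1,0), (2,0), (3,0), (4,0), (5,0), (6,0), (7,0)}, so |H| = 8.

8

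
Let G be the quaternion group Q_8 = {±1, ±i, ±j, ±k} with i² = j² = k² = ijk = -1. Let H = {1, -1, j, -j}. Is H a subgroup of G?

Yes

|H| = 4 divides |G| = 8, consistent with Lagrange.
H contains the identity, every element's inverse is in H, and H is closed under ·: it is a subgroup.
In fact H = ⟨j⟩.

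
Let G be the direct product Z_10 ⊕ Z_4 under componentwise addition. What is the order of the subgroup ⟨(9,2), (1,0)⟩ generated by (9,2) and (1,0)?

|⟨(9,2)⟩| = 10 and |⟨(1,0)⟩| = 10, so |H| is a multiple of lcm(10, 10) = 10 and divides |G| = 40.
Closing under the operation: H = {(0,0), (0,2), (1,0), (1,2), (2,0), (2,2), (3,0), (3,2), (4,0), (4,2), (5,0), (5,2), (6,0), (6,2), (7,0), (7,2), (8,0), (8,2), (9,0), (9,2)}, so |H| = 20.

20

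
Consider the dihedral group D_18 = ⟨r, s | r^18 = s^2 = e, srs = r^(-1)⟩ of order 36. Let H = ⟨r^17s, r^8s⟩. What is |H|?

|⟨r^17s⟩| = 2 and |⟨r^8s⟩| = 2, so |H| is a multiple of lcm(2, 2) = 2 and divides |G| = 36.
Closing under the operation: H = {e, r^9, r^8s, r^17s}, so |H| = 4.

4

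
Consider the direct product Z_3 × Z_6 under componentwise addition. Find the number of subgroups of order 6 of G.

4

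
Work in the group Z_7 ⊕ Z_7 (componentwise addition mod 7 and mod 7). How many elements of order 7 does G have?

An element (a,b) has order lcm(ord(a), ord(b)); count pairs with lcm equal to 7.
Enumerating gives 48 such elements.

48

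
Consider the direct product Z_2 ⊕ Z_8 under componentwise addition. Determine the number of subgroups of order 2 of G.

|G| = 16 and 2 | 16, so subgroups of order 2 are possible by Lagrange.
The subgroups of order 2 are: {(0,0), (0,4)}; {(0,0), (1,0)}; {(0,0), (1,4)}.
So G has 3 subgroups of order 2.

3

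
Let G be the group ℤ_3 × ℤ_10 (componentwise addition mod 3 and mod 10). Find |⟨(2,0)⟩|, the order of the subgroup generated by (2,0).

The order of (2,0) in Z_3 × Z_10 is lcm(ord(2) in Z_3, ord(0) in Z_10).
ord(2) = 3 and ord(0) = 1, so |⟨(2,0)⟩| = lcm(3, 1) = 3.

3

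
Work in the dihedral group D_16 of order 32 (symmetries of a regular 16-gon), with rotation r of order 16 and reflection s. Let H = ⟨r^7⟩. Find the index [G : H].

2

|⟨r^7⟩| = 16 and |G| = 32.
By Lagrange, [G : H] = |G|/|H| = 32/16 = 2.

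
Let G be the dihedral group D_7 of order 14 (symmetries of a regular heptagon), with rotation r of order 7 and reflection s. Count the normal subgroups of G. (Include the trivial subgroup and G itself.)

3

G has 10 subgroups. Checking conjugation-invariance by order — order 1: 1/1 normal; order 2: 0/7 normal; order 7: 1/1 normal; order 14: 1/1 normal.
Total normal subgroups: 3.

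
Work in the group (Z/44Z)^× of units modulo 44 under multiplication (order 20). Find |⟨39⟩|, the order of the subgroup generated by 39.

Compute successive powers of 39 mod 44: 39, 25, 7, 9, 43, 5, 19, 37, …; 39^10 ≡ 1 (mod 44).
So |⟨39⟩| = 10.

10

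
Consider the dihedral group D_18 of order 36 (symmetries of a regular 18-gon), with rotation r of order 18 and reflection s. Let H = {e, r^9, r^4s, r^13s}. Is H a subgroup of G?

Yes

|H| = 4 divides |G| = 36, consistent with Lagrange.
H contains the identity, every element's inverse is in H, and H is closed under ·: it is a subgroup.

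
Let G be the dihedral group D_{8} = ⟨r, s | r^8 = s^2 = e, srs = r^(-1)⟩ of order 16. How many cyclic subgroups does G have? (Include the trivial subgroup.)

12

A cyclic subgroup of order d is generated by each of its φ(d) elements of order d, so the cyclic subgroups of order d number (#elements of order d)/φ(d).
Cyclic subgroups by order — order 1: 1; order 2: 9; order 4: 1; order 8: 1.
Total: 12.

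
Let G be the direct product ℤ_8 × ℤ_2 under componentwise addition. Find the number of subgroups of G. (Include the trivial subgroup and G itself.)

11

|G| = 16, so by Lagrange every subgroup order divides 16. Divisors: 1, 2, 4, 8, 16.
Subgroups by order — order 1: 1; order 2: 3; order 4: 3; order 8: 3; order 16: 1.
Total: 1 + 3 + 3 + 3 + 1 = 11.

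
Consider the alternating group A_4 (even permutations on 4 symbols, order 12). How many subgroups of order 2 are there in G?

3

|G| = 12 and 2 | 12, so subgroups of order 2 are possible by Lagrange.
The subgroups of order 2 are: {e, (1 2)(3 4)}; {e, (1 3)(2 4)}; {e, (1 4)(2 3)}.
So G has 3 subgroups of order 2.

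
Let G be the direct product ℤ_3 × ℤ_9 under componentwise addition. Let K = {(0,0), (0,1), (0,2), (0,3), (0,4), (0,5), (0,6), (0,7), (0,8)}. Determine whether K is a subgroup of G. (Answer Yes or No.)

|K| = 9 divides |G| = 27, consistent with Lagrange.
K contains the identity, every element's inverse is in K, and K is closed under +: it is a subgroup.
In fact K = ⟨(0,1)⟩.

Yes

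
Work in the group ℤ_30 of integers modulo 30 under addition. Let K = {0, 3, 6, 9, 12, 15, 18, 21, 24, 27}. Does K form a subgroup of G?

|K| = 10 divides |G| = 30, consistent with Lagrange.
K contains the identity, every element's inverse is in K, and K is closed under +: it is a subgroup.
In fact K = ⟨3⟩.

Yes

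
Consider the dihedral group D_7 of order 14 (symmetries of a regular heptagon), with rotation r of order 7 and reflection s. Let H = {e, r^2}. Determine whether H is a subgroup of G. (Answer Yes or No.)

No

r^2 ∈ H but its inverse r^5 ∉ H, so H is not a subgroup.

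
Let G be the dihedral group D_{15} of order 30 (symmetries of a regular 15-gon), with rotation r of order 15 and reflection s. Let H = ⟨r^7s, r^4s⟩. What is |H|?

|⟨r^7s⟩| = 2 and |⟨r^4s⟩| = 2, so |H| is a multiple of lcm(2, 2) = 2 and divides |G| = 30.
Closing under the operation: H = {e, r^3, r^6, r^9, r^12, rs, r^4s, r^7s, r^10s, r^13s}, so |H| = 10.

10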